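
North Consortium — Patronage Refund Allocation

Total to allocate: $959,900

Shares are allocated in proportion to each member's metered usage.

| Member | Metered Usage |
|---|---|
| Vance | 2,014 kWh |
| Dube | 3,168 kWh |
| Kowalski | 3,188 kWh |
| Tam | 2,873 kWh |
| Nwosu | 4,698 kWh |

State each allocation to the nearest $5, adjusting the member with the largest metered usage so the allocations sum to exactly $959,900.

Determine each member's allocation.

Sum of metered usage: 15,941.
Raw shares: Vance 2,014/15,941 × $959,900 = 121,274.61; Dube 3,168/15,941 × $959,900 = 190,763.64; Kowalski 3,188/15,941 × $959,900 = 191,967.96; Tam 2,873/15,941 × $959,900 = 172,999.98; Nwosu 4,698/15,941 × $959,900 = 282,893.81.
Rounded to nearest $5: Vance $121,275; Dube $190,765; Kowalski $191,970; Tam $173,000; Nwosu $282,895. Sum = $959,905.
Difference $959,900 − $959,905 = −$5 applied to largest metered usage (Nwosu): Nwosu becomes $282,890.

Vance: $121,275 · Dube: $190,765 · Kowalski: $191,970 · Tam: $173,000 · Nwosu: $282,890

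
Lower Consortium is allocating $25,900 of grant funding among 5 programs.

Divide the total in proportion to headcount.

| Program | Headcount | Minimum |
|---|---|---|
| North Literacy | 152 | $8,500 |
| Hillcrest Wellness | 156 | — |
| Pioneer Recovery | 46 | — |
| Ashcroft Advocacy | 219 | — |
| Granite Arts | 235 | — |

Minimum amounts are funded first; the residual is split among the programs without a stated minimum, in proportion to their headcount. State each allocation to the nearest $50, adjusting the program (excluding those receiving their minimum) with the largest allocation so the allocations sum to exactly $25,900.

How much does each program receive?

Minimums first: North Literacy $8,500. Remaining pool $17,400.
Remaining pool split over remaining headcount 656: Hillcrest Wellness 4,137.80 → $4,150; Pioneer Recovery 1,220.12 → $1,200; Ashcroft Advocacy 5,808.84 → $5,800; Granite Arts 6,233.23 → $6,250.

North Literacy: $8,500 | Hillcrest Wellness: $4,150 | Pioneer Recovery: $1,200 | Ashcroft Advocacy: $5,800 | Granite Arts: $6,250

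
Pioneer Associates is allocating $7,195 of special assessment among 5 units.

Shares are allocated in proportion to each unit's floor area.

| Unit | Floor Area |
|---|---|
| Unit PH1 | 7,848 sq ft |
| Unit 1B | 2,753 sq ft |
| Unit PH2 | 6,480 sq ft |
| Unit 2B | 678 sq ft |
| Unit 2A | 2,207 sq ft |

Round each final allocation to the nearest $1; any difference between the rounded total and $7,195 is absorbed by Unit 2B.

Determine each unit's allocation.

Sum of floor area: 19,966.
Raw shares: Unit PH1 7,848/19,966 × $7,195 = 2,828.13; Unit 1B 2,753/19,966 × $7,195 = 992.08; Unit PH2 6,480/19,966 × $7,195 = 2,335.15; Unit 2B 678/19,966 × $7,195 = 244.33; Unit 2A 2,207/19,966 × $7,195 = 795.32.
Rounded to nearest $1: Unit PH1 $2,828; Unit 1B $992; Unit PH2 $2,335; Unit 2B $244; Unit 2A $795. Sum = $7,194.
Difference $7,195 − $7,194 = +$1 applied to Unit 2B: Unit 2B becomes $245.

Unit PH1: $2,828 | Unit 1B: $992 | Unit PH2: $2,335 | Unit 2B: $245 | Unit 2A: $795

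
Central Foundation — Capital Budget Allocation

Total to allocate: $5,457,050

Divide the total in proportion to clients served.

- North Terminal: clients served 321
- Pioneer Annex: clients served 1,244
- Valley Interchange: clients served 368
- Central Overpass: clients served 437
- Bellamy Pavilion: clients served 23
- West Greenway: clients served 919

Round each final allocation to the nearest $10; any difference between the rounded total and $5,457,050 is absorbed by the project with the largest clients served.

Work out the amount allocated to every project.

North Terminal: $528,900 · Pioneer Annex: $2,049,680 · Valley Interchange: $606,340 · Central Overpass: $720,030 · Bellamy Pavilion: $37,900 · West Greenway: $1,514,200

Combined clients served = 321 + 1,244 + 368 + 437 + 23 + 919 = 3,312.
Raw shares: North Terminal 528,898.87; Pioneer Annex 2,049,689.07; Valley Interchange 606,338.89; Central Overpass 720,027.43; Bellamy Pavilion 37,896.18; West Greenway 1,514,199.56.
Rounded to nearest $10: North Terminal $528,900; Pioneer Annex $2,049,690; Valley Interchange $606,340; Central Overpass $720,030; Bellamy Pavilion $37,900; West Greenway $1,514,200. Sum = $5,457,060.
Difference $5,457,050 − $5,457,060 = −$10 applied to largest clients served (Pioneer Annex): Pioneer Annex becomes $2,049,680.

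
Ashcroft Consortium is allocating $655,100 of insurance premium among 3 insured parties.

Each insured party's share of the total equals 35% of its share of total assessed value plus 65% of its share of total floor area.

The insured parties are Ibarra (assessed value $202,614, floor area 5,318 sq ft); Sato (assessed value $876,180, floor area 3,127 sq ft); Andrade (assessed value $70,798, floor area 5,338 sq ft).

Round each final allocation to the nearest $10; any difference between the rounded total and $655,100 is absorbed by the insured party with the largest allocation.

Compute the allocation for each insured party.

Assessed value total 1,149,592; floor area total 13,783.
Composite weights (35% assessed value + 65% floor area): Ibarra 0.3125; Sato 0.4142; Andrade 0.2733.
Pro-rata amounts: Ibarra 204,706.61; Sato 271,359.46; Andrade 179,033.92.
Rounded to nearest $10: Ibarra $204,710; Sato $271,360; Andrade $179,030. Sum = $655,100.
No rounding difference to absorb.

Ibarra: $204,710 · Sato: $271,360 · Andrade: $179,030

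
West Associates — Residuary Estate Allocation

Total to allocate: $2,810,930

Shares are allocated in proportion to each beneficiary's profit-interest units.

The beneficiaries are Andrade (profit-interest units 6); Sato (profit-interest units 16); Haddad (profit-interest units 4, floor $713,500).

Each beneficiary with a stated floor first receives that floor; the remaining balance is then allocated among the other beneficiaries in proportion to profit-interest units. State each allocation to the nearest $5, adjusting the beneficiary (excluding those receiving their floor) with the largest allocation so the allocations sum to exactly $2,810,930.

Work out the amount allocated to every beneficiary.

Andrade: $572,025 · Sato: $1,525,405 · Haddad: $713,500

Minimums first: Haddad $713,500. Residual $2,097,430.
Residual split over remaining profit-interest units 22: Andrade 572,026.36 → $572,025; Sato 1,525,403.64 → $1,525,405.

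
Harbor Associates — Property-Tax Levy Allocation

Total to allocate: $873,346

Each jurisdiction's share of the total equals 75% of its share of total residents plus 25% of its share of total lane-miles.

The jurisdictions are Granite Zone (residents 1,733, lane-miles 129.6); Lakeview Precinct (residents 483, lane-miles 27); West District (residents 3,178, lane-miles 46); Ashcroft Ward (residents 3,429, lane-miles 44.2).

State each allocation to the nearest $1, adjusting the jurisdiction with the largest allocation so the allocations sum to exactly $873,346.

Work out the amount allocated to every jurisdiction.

Granite Zone: $243,309 | Lakeview Precinct: $59,743 | West District: $276,626 | Ashcroft Ward: $293,668

Residents total 8,823; lane-miles total 246.8.
Blended shares (75% residents + 25% lane-miles): Granite Zone 0.2786; Lakeview Precinct 0.0684; West District 0.3167; Ashcroft Ward 0.3363.
Proportional shares: Granite Zone 243,309.15; Lakeview Precinct 59,743.46; West District 276,625.92; Ashcroft Ward 293,667.47.
Rounded to nearest $1: Granite Zone $243,309; Lakeview Precinct $59,743; West District $276,626; Ashcroft Ward $293,667. Sum = $873,345.
Difference $873,346 − $873,345 = +$1 applied to largest allocation (Ashcroft Ward): Ashcroft Ward becomes $293,668.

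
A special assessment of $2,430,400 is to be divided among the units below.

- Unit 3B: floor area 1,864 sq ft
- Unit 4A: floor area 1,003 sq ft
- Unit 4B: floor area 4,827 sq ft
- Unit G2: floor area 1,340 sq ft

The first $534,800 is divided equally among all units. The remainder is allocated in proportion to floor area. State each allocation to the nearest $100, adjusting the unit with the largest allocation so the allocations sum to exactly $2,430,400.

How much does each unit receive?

Equal tier: $534,800 ÷ 4 = $133,700 apiece.
Remainder $1,895,600 by floor area (total 9,034): Unit 3B 391,122.25 → $391,100; Unit 4A 210,459.02 → $210,500; Unit 4B 1,012,847.16 → $1,012,800; Unit G2 281,171.57 → $281,200.
Totals: Unit 3B $133,700 + $391,100 = $524,800; Unit 4A $133,700 + $210,500 = $344,200; Unit 4B $133,700 + $1,012,800 = $1,146,500; Unit G2 $133,700 + $281,200 = $414,900.

Unit 3B: $524,800; Unit 4A: $344,200; Unit 4B: $1,146,500; Unit G2: $414,900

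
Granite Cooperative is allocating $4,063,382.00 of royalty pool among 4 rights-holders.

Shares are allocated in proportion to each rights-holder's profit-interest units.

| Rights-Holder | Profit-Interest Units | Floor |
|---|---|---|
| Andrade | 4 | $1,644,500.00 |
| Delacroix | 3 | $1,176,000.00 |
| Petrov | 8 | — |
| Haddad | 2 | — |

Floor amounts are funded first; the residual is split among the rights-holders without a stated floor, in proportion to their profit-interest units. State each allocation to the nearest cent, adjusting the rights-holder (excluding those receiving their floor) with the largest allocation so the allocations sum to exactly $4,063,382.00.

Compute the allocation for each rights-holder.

Andrade: $1,644,500.00; Delacroix: $1,176,000.00; Petrov: $994,305.60; Haddad: $248,576.40

Guaranteed amounts: Andrade $1,644,500.00; Delacroix $1,176,000.00. Remaining pool $1,242,882.00.
Remaining pool split over remaining profit-interest units 10: Petrov 994,305.6000 → $994,305.60; Haddad 248,576.4000 → $248,576.40.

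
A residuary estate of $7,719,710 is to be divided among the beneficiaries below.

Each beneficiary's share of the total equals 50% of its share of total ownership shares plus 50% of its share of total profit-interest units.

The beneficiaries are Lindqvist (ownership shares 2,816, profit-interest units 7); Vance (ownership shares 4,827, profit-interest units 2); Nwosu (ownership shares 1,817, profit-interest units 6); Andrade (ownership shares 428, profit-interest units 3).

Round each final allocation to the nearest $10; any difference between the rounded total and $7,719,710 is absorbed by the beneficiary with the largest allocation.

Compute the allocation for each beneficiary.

Lindqvist: $2,600,300 | Vance: $2,313,130 | Nwosu: $1,995,900 | Andrade: $810,380

Totals — ownership shares 9,888, profit-interest units 18.
Composite weights (50% ownership shares + 50% profit-interest units): Lindqvist 0.3368; Vance 0.2996; Nwosu 0.2585; Andrade 0.1050.
Raw shares: Lindqvist 2,600,301.45; Vance 2,313,128.45; Nwosu 1,995,897.92; Andrade 810,382.18.
After rounding ($10): Lindqvist $2,600,300; Vance $2,313,130; Nwosu $1,995,900; Andrade $810,380. Sum = $7,719,710.
No rounding difference to absorb.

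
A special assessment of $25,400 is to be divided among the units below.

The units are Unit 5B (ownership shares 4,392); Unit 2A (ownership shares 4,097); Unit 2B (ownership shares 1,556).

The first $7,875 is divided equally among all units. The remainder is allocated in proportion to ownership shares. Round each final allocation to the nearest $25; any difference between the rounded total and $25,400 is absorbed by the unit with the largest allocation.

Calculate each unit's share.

Unit 5B: $10,275 | Unit 2A: $9,775 | Unit 2B: $5,350

$7,875 shared equally gives $2,625 per unit.
Remainder $17,525 by ownership shares (total 10,045): Unit 5B 7,662.499 → $7,650; Unit 2A 7,147.83 → $7,150; Unit 2B 2,714.67 → $2,725.
Totals: Unit 5B $2,625 + $7,650 = $10,275; Unit 2A $2,625 + $7,150 = $9,775; Unit 2B $2,625 + $2,725 = $5,350.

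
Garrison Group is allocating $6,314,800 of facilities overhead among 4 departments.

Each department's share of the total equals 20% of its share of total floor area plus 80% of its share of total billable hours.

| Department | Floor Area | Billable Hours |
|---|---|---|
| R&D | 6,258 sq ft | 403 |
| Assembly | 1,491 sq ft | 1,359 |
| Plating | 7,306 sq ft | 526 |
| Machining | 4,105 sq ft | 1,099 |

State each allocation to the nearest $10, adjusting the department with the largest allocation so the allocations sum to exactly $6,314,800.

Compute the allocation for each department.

Floor area total 19,160; billable hours total 3,387.
Composite weights (20% floor area + 80% billable hours): R&D 0.1605; Assembly 0.3366; Plating 0.2005; Machining 0.3024.
Pro-rata amounts: R&D 1,013,595.32; Assembly 2,125,281.95; Plating 1,266,135.01; Machining 1,909,787.72.
After rounding ($10): R&D $1,013,600; Assembly $2,125,280; Plating $1,266,140; Machining $1,909,790. Sum = $6,314,810.
Difference $6,314,800 − $6,314,810 = −$10 applied to largest allocation (Assembly): Assembly becomes $2,125,270.

R&D: $1,013,600; Assembly: $2,125,270; Plating: $1,266,140; Machining: $1,909,790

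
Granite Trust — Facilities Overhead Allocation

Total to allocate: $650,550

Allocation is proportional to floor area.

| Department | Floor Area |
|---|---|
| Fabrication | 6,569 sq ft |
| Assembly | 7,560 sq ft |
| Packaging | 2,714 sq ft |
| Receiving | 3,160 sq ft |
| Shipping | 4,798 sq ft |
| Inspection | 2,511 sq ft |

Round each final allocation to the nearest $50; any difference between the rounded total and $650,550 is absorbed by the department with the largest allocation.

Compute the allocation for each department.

Fabrication: $156,450 | Assembly: $180,100 | Packaging: $64,650 | Receiving: $75,250 | Shipping: $114,300 | Inspection: $59,800

Sum of floor area: 27,312.
Raw shares: Fabrication 6,569/27,312 × $650,550 = 156,468.33; Assembly 7,560/27,312 × $650,550 = 180,073.15; Packaging 2,714/27,312 × $650,550 = 64,645.31; Receiving 3,160/27,312 × $650,550 = 75,268.67; Shipping 4,798/27,312 × $650,550 = 114,284.52; Inspection 2,511/27,312 × $650,550 = 59,810.01.
At nearest $50: Fabrication $156,450; Assembly $180,050; Packaging $64,650; Receiving $75,250; Shipping $114,300; Inspection $59,800. Sum = $650,500.
Difference $650,550 − $650,500 = +$50 applied to largest allocation (Assembly): Assembly becomes $180,100.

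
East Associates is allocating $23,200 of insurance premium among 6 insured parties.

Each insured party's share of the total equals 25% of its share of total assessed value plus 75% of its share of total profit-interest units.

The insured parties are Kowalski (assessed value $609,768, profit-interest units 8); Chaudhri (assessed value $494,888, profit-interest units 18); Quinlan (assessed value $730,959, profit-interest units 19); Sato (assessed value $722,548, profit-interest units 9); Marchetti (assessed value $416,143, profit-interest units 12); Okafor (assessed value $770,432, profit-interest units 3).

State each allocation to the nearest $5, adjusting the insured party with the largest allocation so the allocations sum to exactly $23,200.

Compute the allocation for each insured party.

Kowalski: $2,960 · Chaudhri: $5,305 · Quinlan: $5,925 · Sato: $3,390 · Marchetti: $3,670 · Okafor: $1,950

Assessed value total 3,744,738; profit-interest units total 69.
Blended shares (25% assessed value + 75% profit-interest units): Kowalski 0.1277; Chaudhri 0.2287; Quinlan 0.2553; Sato 0.1461; Marchetti 0.1582; Okafor 0.0840.
Unrounded shares: Kowalski 2,961.82; Chaudhri 5,305.63; Quinlan 5,923.44; Sato 3,388.68; Marchetti 3,670.63; Okafor 1,949.80.
After rounding ($5): Kowalski $2,960; Chaudhri $5,305; Quinlan $5,925; Sato $3,390; Marchetti $3,670; Okafor $1,950. Sum = $23,200.
Sum already equals the total — no adjustment.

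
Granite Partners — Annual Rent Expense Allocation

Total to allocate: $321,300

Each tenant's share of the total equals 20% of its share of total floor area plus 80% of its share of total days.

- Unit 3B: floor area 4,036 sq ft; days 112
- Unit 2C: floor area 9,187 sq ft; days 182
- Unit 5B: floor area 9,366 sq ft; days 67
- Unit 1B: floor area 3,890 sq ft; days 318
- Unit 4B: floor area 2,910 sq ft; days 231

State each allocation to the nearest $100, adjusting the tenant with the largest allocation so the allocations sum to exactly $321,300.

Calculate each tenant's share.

Unit 3B: $40,500 | Unit 2C: $71,500 | Unit 5B: $39,400 | Unit 1B: $98,300 | Unit 4B: $71,600

Totals — floor area 29,389, days 910.
Blended shares (20% floor area + 80% days): Unit 3B 0.1259; Unit 2C 0.2225; Unit 5B 0.1226; Unit 1B 0.3060; Unit 4B 0.2229.
Unrounded shares: Unit 3B 40,460.54; Unit 2C 71,495.67; Unit 5B 39,403.99; Unit 1B 98,328.38; Unit 4B 71,611.42.
At nearest $100: Unit 3B $40,500; Unit 2C $71,500; Unit 5B $39,400; Unit 1B $98,300; Unit 4B $71,600. Sum = $321,300.
Sum already equals the total — no adjustment.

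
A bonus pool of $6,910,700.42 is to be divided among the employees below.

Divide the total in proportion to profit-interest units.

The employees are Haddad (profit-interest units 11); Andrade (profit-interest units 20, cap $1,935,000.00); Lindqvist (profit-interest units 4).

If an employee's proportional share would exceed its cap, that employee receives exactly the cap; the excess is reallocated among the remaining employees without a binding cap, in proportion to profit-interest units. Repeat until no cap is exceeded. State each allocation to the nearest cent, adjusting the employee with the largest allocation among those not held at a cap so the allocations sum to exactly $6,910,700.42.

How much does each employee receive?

Profit-interest units total: 35.
Proportional shares (ignoring caps): Haddad 2,171,934.4177; Andrade 3,948,971.6686; Lindqvist 789,794.3337.
Cap binds for Andrade ($1,935,000.00); residual $4,975,700.42 reallocated over remaining profit-interest units 15.
Redistributed shares: Haddad 3,648,846.9747 → $3,648,846.97; Lindqvist 1,326,853.4453 → $1,326,853.45.

Haddad: $3,648,846.97; Andrade: $1,935,000.00; Lindqvist: $1,326,853.45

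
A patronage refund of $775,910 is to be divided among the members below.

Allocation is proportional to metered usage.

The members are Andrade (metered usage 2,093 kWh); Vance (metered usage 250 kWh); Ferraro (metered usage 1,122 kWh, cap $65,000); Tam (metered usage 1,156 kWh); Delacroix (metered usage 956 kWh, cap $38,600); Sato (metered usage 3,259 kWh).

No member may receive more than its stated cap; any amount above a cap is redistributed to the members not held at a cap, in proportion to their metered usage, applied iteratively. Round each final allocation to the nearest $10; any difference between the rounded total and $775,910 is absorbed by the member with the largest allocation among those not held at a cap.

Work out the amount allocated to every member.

Sum of metered usage: 8,836.
Unconstrained shares: Andrade 183,791.27; Vance 21,953.09; Ferraro 98,525.47; Tam 101,511.09; Delacroix 83,948.61; Sato 286,180.48.
Held at cap: Ferraro ($65,000), Delacroix ($38,600); residual $672,310 reallocated over remaining metered usage 6,758.
Redistributed shares: Andrade 208,219.12 → $208,220; Vance 24,870.89 → $24,870; Tam 115,003.01 → $115,000; Sato 324,216.97 → $324,220.

Andrade: $208,220 · Vance: $24,870 · Ferraro: $65,000 · Tam: $115,000 · Delacroix: $38,600 · Sato: $324,220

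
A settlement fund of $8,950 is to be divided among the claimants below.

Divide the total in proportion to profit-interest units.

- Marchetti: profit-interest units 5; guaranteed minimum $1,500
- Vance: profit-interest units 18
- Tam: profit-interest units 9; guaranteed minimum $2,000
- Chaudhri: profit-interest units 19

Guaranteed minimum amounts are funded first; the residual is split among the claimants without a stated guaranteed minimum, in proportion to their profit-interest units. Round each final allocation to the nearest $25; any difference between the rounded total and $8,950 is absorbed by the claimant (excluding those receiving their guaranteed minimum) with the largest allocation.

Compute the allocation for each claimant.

Fund the minimums — Marchetti $1,500; Tam $2,000. Residual $5,450.
Residual split over remaining profit-interest units 37: Vance 2,651.35 → $2,650; Chaudhri 2,798.65 → $2,800.

Marchetti: $1,500; Vance: $2,650; Tam: $2,000; Chaudhri: $2,800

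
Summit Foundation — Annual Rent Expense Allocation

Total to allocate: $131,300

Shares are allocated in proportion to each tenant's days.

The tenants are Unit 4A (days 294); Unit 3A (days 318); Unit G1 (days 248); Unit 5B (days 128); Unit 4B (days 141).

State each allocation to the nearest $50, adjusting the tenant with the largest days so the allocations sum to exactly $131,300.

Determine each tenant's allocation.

Unit 4A: $34,200 · Unit 3A: $36,950 · Unit G1: $28,850 · Unit 5B: $14,900 · Unit 4B: $16,400

Days total: 1,129.
Proportional shares: Unit 4A 294/1,129 × $131,300 = 34,191.50; Unit 3A 318/1,129 × $131,300 = 36,982.64; Unit G1 248/1,129 × $131,300 = 28,841.81; Unit 5B 128/1,129 × $131,300 = 14,886.09; Unit 4B 141/1,129 × $131,300 = 16,397.96.
Rounded to nearest $50: Unit 4A $34,200; Unit 3A $37,000; Unit G1 $28,850; Unit 5B $14,900; Unit 4B $16,400. Sum = $131,350.
Difference $131,300 − $131,350 = −$50 applied to largest days (Unit 3A): Unit 3A becomes $36,950.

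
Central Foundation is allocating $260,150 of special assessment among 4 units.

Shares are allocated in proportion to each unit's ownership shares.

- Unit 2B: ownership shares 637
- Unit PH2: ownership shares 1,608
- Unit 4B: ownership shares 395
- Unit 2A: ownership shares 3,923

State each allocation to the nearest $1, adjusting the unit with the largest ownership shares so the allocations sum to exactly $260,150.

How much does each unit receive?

Unit 2B: $25,250; Unit PH2: $63,739; Unit 4B: $15,657; Unit 2A: $155,504

Total ownership shares = 637 + 1,608 + 395 + 3,923 = 6,563.
Proportional shares: Unit 2B 25,249.97; Unit PH2 63,739.33; Unit 4B 15,657.36; Unit 2A 155,503.34.
Rounded to nearest $1: Unit 2B $25,250; Unit PH2 $63,739; Unit 4B $15,657; Unit 2A $155,503. Sum = $260,149.
Difference $260,150 − $260,149 = +$1 applied to largest ownership shares (Unit 2A): Unit 2A becomes $155,504.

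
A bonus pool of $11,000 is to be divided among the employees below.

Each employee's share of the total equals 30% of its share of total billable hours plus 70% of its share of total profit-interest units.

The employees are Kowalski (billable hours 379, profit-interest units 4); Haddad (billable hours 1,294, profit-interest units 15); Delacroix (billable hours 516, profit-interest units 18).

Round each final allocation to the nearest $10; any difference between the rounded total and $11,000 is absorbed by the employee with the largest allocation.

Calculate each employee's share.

Kowalski: $1,400 | Haddad: $5,080 | Delacroix: $4,520

Totals — billable hours 2,189, profit-interest units 37.
Combined weights (30% billable hours + 70% profit-interest units): Kowalski 0.1276; Haddad 0.4611; Delacroix 0.4113.
Raw shares: Kowalski 1,403.79; Haddad 5,072.38; Delacroix 4,523.84.
After rounding ($10): Kowalski $1,400; Haddad $5,070; Delacroix $4,520. Sum = $10,990.
Difference $11,000 − $10,990 = +$10 applied to largest allocation (Haddad): Haddad becomes $5,080.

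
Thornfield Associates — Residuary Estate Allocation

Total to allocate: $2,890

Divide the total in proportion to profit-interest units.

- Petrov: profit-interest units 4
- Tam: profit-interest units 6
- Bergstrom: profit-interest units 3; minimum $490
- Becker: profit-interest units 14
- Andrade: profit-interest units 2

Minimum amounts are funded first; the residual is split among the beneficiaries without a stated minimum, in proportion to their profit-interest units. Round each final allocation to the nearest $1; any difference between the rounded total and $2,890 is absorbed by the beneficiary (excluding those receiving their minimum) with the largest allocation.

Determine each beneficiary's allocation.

Petrov: $369 | Tam: $554 | Bergstrom: $490 | Becker: $1,292 | Andrade: $185

Minimums first: Bergstrom $490. Remaining pool $2,400.
Remaining pool split over remaining profit-interest units 26: Petrov 369.23 → $369; Tam 553.85 → $554; Becker 1,292.31 → $1,292; Andrade 184.62 → $185.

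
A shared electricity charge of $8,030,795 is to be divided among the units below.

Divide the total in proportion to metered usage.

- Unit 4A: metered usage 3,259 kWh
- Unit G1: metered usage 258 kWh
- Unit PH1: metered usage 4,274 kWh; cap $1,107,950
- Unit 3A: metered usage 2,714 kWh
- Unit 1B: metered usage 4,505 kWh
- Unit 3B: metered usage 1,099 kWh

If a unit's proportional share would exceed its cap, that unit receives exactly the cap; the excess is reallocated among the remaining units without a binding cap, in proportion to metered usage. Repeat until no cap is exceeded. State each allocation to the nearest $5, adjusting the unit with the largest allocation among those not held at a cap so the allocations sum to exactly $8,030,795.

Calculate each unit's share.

Sum of metered usage: 16,109.
Proportional shares (ignoring caps): Unit 4A 1,624,704.26; Unit G1 128,620.34; Unit PH1 2,130,710.65; Unit 3A 1,353,006.25; Unit 1B 2,245,870.72; Unit 3B 547,882.78.
Cap binds for Unit PH1 ($1,107,950); balance $6,922,845 reallocated over remaining metered usage 11,835.
Redistributed shares: Unit 4A 1,906,341.52 → $1,906,340; Unit G1 150,916.27 → $150,915; Unit 3A 1,587,545.53 → $1,587,545; Unit 1B 2,635,185.19 → $2,635,185; Unit 3B 642,856.50 → $642,855.
Rounding difference +$5 applied to Unit 1B → $2,635,190.

Unit 4A: $1,906,340 | Unit G1: $150,915 | Unit PH1: $1,107,950 | Unit 3A: $1,587,545 | Unit 1B: $2,635,190 | Unit 3B: $642,855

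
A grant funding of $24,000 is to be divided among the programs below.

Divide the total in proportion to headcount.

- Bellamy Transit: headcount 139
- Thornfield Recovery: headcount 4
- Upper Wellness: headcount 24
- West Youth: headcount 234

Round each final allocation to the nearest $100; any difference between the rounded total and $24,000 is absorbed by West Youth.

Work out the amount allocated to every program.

Bellamy Transit: $8,300 | Thornfield Recovery: $200 | Upper Wellness: $1,400 | West Youth: $14,100

Total headcount = 401.
Unrounded shares: Bellamy Transit 139/401 × $24,000 = 8,319.20; Thornfield Recovery 4/401 × $24,000 = 239.40; Upper Wellness 24/401 × $24,000 = 1,436.41; West Youth 234/401 × $24,000 = 14,004.99.
At nearest $100: Bellamy Transit $8,300; Thornfield Recovery $200; Upper Wellness $1,400; West Youth $14,000. Sum = $23,900.
Difference $24,000 − $23,900 = +$100 applied to West Youth: West Youth becomes $14,100.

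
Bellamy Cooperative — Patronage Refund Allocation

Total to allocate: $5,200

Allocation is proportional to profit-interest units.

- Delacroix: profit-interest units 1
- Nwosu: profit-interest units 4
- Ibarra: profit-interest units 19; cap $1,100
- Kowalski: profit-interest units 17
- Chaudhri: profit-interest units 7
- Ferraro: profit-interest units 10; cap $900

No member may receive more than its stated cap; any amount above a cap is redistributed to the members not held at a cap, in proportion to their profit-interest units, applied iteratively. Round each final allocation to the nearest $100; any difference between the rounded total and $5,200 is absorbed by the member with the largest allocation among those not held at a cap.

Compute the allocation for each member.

Delacroix: $100; Nwosu: $400; Ibarra: $1,100; Kowalski: $1,900; Chaudhri: $800; Ferraro: $900

Profit-interest units total: 58.
Proportional shares (ignoring caps): Delacroix 89.66; Nwosu 358.62; Ibarra 1,703.45; Kowalski 1,524.14; Chaudhri 627.59; Ferraro 896.55.
Cap binds for Ibarra ($1,100); remaining pool $4,100 reallocated over remaining profit-interest units 39.
Cap binds for Ferraro ($900); remaining pool $3,200 reallocated over remaining profit-interest units 29.
Remaining shares: Delacroix 110.34 → $100; Nwosu 441.38 → $400; Kowalski 1,875.86 → $1,900; Chaudhri 772.41 → $800.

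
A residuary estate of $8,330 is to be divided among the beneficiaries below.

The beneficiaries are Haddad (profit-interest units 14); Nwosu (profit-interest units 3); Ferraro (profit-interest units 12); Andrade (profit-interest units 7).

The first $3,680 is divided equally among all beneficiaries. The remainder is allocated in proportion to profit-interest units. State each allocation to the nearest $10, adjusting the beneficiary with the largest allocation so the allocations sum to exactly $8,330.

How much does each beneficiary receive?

Equal tier: $3,680 ÷ 4 = $920 apiece.
Remainder $4,650 by profit-interest units (total 36): Haddad 1,808.33 → $1,810; Nwosu 387.50 → $390; Ferraro 1,550.00 → $1,550; Andrade 904.17 → $900.
Totals: Haddad $920 + $1,810 = $2,730; Nwosu $920 + $390 = $1,310; Ferraro $920 + $1,550 = $2,470; Andrade $920 + $900 = $1,820.

Haddad: $2,730; Nwosu: $1,310; Ferraro: $2,470; Andrade: $1,820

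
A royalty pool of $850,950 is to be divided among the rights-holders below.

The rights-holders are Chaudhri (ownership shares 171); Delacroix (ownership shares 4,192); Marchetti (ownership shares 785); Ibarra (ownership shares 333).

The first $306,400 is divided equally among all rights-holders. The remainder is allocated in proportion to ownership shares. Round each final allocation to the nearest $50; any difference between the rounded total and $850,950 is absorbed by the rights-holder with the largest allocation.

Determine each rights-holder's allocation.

Chaudhri: $93,600; Delacroix: $493,050; Marchetti: $154,600; Ibarra: $109,700

Equal tier: $306,400 ÷ 4 = $76,600 apiece.
Remainder $544,550 by ownership shares (total 5,481): Chaudhri 16,989.24 → $17,000; Delacroix 416,484.88 → $416,500; Marchetti 77,991.56 → $78,000; Ibarra 33,084.32 → $33,100.
Rounding difference −$50 on remainder applied to Delacroix.
Totals: Chaudhri $76,600 + $17,000 = $93,600; Delacroix $76,600 + $416,450 = $493,050; Marchetti $76,600 + $78,000 = $154,600; Ibarra $76,600 + $33,100 = $109,700.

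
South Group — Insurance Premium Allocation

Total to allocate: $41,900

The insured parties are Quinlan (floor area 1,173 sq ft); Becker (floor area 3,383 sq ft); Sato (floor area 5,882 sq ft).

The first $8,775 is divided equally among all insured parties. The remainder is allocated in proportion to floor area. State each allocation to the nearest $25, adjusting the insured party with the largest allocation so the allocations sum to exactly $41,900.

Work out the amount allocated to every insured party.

Quinlan: $6,650 | Becker: $13,650 | Sato: $21,600

First tranche $8,775 split equally: $2,925 each.
Remainder $33,125 by floor area (total 10,438): Quinlan 3,722.52 → $3,725; Becker 10,735.95 → $10,725; Sato 18,666.53 → $18,675.
Totals: Quinlan $2,925 + $3,725 = $6,650; Becker $2,925 + $10,725 = $13,650; Sato $2,925 + $18,675 = $21,600.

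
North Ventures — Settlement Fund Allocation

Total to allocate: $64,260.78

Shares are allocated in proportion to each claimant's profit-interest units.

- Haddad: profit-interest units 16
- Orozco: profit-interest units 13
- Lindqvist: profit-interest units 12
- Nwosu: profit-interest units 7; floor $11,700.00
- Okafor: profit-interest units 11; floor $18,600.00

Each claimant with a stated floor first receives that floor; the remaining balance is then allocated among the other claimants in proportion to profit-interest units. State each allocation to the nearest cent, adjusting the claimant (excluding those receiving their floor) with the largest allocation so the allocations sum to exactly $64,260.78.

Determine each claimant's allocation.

Guaranteed amounts: Nwosu $11,700.00; Okafor $18,600.00. Balance $33,960.78.
Balance split over remaining profit-interest units 41: Haddad 13,252.9873 → $13,252.99; Orozco 10,768.0522 → $10,768.05; Lindqvist 9,939.7405 → $9,939.74.

Haddad: $13,252.99 · Orozco: $10,768.05 · Lindqvist: $9,939.74 · Nwosu: $11,700.00 · Okafor: $18,600.00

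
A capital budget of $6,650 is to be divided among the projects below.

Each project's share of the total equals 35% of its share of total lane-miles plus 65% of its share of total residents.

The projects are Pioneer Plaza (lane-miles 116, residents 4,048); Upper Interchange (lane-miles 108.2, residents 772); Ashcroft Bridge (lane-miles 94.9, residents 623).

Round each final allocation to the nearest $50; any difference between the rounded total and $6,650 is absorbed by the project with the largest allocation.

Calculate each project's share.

Totals — lane-miles 319.1, residents 5,443.
Blended shares (35% lane-miles + 65% residents): Pioneer Plaza 0.6106; Upper Interchange 0.2109; Ashcroft Bridge 0.1785.
Proportional shares: Pioneer Plaza 4,060.77; Upper Interchange 1,402.28; Ashcroft Bridge 1,186.94.
After rounding ($50): Pioneer Plaza $4,050; Upper Interchange $1,400; Ashcroft Bridge $1,200. Sum = $6,650.
No rounding difference to absorb.

Pioneer Plaza: $4,050 | Upper Interchange: $1,400 | Ashcroft Bridge: $1,200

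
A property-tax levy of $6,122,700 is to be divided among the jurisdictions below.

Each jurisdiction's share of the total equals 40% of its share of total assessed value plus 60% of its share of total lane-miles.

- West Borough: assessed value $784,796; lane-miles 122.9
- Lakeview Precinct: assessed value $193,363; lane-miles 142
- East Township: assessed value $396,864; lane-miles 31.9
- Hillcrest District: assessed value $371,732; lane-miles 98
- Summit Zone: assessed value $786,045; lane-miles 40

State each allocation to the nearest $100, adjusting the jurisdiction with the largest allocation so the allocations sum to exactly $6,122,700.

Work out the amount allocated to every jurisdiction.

Assessed value total 2,532,800; lane-miles total 434.8.
Blended shares (40% assessed value + 60% lane-miles): West Borough 0.2935; Lakeview Precinct 0.2265; East Township 0.1067; Hillcrest District 0.1939; Summit Zone 0.1793.
Raw shares: West Borough 1,797,235.73; Lakeview Precinct 1,386,727.82; East Township 653,268.65; Hillcrest District 1,187,445.48; Summit Zone 1,098,022.33.
After rounding ($100): West Borough $1,797,200; Lakeview Precinct $1,386,700; East Township $653,300; Hillcrest District $1,187,400; Summit Zone $1,098,000. Sum = $6,122,600.
Difference $6,122,700 − $6,122,600 = +$100 applied to largest allocation (West Borough): West Borough becomes $1,797,300.

West Borough: $1,797,300 | Lakeview Precinct: $1,386,700 | East Township: $653,300 | Hillcrest District: $1,187,400 | Summit Zone: $1,098,000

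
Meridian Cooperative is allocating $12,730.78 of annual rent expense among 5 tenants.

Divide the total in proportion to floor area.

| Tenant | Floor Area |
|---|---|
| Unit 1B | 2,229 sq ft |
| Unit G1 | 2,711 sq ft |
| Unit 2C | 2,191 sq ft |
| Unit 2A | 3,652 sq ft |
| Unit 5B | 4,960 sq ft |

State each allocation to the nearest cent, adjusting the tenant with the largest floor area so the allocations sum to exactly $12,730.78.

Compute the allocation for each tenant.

Unit 1B: $1,802.51 · Unit G1: $2,192.29 · Unit 2C: $1,771.78 · Unit 2A: $2,953.24 · Unit 5B: $4,010.96

Floor area total: 2,229 + 2,711 + 2,191 + 3,652 + 4,960 = 15,743.
Raw shares: Unit 1B 1,802.5096; Unit G1 2,192.2851; Unit 2C 1,771.7804; Unit 2A 2,953.2369; Unit 5B 4,010.9680.
At nearest cent: Unit 1B $1,802.51; Unit G1 $2,192.29; Unit 2C $1,771.78; Unit 2A $2,953.24; Unit 5B $4,010.97. Sum = $12,730.79.
Difference $12,730.78 − $12,730.79 = −$0.01 applied to largest floor area (Unit 5B): Unit 5B becomes $4,010.96.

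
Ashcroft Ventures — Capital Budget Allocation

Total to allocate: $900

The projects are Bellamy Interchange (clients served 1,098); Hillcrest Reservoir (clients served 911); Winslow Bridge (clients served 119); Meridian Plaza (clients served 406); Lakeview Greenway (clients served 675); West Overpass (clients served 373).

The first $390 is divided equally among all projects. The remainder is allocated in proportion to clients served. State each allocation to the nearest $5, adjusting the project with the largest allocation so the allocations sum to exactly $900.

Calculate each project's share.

First tranche $390 split equally: $65 each.
Remainder $510 by clients served (total 3,582): Bellamy Interchange 156.33 → $155; Hillcrest Reservoir 129.71 → $130; Winslow Bridge 16.94 → $15; Meridian Plaza 57.81 → $60; Lakeview Greenway 96.11 → $95; West Overpass 53.11 → $55.
Totals: Bellamy Interchange $65 + $155 = $220; Hillcrest Reservoir $65 + $130 = $195; Winslow Bridge $65 + $15 = $80; Meridian Plaza $65 + $60 = $125; Lakeview Greenway $65 + $95 = $160; West Overpass $65 + $55 = $120.

Bellamy Interchange: $220 · Hillcrest Reservoir: $195 · Winslow Bridge: $80 · Meridian Plaza: $125 · Lakeview Greenway: $160 · West Overpass: $120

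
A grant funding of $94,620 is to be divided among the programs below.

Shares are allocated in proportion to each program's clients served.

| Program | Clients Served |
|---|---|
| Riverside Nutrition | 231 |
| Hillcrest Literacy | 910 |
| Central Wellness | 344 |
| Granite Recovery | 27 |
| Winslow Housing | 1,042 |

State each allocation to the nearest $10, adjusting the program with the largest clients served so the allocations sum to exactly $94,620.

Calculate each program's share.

Sum of clients served: 2,554.
Unrounded shares: Riverside Nutrition 231/2,554 × $94,620 = 8,558.03; Hillcrest Literacy 910/2,554 × $94,620 = 33,713.47; Central Wellness 344/2,554 × $94,620 = 12,744.43; Granite Recovery 27/2,554 × $94,620 = 1,000.29; Winslow Housing 1,042/2,554 × $94,620 = 38,603.77.
At nearest $10: Riverside Nutrition $8,560; Hillcrest Literacy $33,710; Central Wellness $12,740; Granite Recovery $1,000; Winslow Housing $38,600. Sum = $94,610.
Difference $94,620 − $94,610 = +$10 applied to largest clients served (Winslow Housing): Winslow Housing becomes $38,610.

Riverside Nutrition: $8,560 · Hillcrest Literacy: $33,710 · Central Wellness: $12,740 · Granite Recovery: $1,000 · Winslow Housing: $38,610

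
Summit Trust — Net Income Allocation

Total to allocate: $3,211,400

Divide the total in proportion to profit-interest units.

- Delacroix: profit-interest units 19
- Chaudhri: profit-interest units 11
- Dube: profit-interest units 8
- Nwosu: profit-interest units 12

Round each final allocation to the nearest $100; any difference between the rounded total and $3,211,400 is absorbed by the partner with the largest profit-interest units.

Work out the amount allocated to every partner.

Delacroix: $1,220,400; Chaudhri: $706,500; Dube: $513,800; Nwosu: $770,700

Sum of profit-interest units: 19 + 11 + 8 + 12 = 50.
Unrounded shares: Delacroix 1,220,332.00; Chaudhri 706,508.00; Dube 513,824.00; Nwosu 770,736.00.
After rounding ($100): Delacroix $1,220,300; Chaudhri $706,500; Dube $513,800; Nwosu $770,700. Sum = $3,211,300.
Difference $3,211,400 − $3,211,300 = +$100 applied to largest profit-interest units (Delacroix): Delacroix becomes $1,220,400.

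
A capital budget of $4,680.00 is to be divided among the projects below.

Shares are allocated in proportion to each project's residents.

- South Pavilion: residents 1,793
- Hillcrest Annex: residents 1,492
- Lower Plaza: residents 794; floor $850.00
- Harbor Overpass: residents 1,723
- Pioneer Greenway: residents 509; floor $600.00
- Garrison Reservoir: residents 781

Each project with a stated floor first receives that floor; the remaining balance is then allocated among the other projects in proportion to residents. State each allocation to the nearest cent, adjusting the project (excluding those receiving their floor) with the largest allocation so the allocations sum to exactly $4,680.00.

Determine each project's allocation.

Fund the minimums — Lower Plaza $850.00; Pioneer Greenway $600.00. Residual $3,230.00.
Residual split over remaining residents 5,789: South Pavilion 1,000.4129 → $1,000.41; Hillcrest Annex 832.4685 → $832.47; Harbor Overpass 961.3560 → $961.36; Garrison Reservoir 435.7627 → $435.76.

South Pavilion: $1,000.41 · Hillcrest Annex: $832.47 · Lower Plaza: $850.00 · Harbor Overpass: $961.36 · Pioneer Greenway: $600.00 · Garrison Reservoir: $435.76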